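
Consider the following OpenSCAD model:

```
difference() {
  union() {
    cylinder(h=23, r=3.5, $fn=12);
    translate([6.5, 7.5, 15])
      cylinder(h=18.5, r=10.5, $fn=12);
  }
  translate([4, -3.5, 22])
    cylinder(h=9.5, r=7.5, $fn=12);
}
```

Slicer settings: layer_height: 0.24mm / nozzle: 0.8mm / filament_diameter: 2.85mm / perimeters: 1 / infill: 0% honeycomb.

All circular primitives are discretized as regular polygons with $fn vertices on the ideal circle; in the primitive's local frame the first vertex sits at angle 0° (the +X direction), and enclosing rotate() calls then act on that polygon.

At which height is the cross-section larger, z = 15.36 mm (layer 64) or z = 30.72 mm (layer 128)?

Layer 64 (z = 15.36): the cylinder: section is a regular 12-gon, circumradius r=3.5 (area = (12/2)·3.500²·sin(360°/12) = 36.75 mm²); the r=10.5 cylinder at (6.5, 7.5) gives a regular 12-gon of circumradius 10.5 (constant along its height) (area = (12/2)·10.500²·sin(360°/12) = 330.75 mm²); Taking the union: the regions partially overlap — summed areas 367.50 mm² minus the doubly-counted overlap 19.47 mm² gives 348.03 mm² — area = 348.03 mm²; the cylinder at (4, -3.5) is not intersected at this z (z outside [22, 31.5]); Subtracting the remaining from the first: none of the subtracted shapes is present at this height, so the result so far is unchanged — area = 348.03 mm². So its area = 348.03 mm². Layer 128 (z = 30.72): the cylinder is not intersected at this z (z outside [0, 23]); the r=10.5 cylinder at (6.5, 7.5) gives a regular 12-gon of circumradius 10.5 (constant along its height) (area = (12/2)·10.500²·sin(360°/12) = 330.75 mm²); Taking the union: only the r=10.5 cylinder at (6.5, 7.5) is present, so the union is just that shape — area = 330.75 mm²; the r=7.5 cylinder at (4, -3.5) gives a regular 12-gon of circumradius 7.5 (constant along its height) (area = (12/2)·7.500²·sin(360°/12) = 168.75 mm²); After the difference (first − rest): starting from the result so far (330.75 mm²), the r=7.5 cylinder at (4, -3.5) partially overlaps it — only the 57.50 mm² overlap (of its 168.75 mm²) is removed, clipping the outline — area = 273.25 mm². So its area = 273.25 mm². Layer 64 is larger (348.03 vs 273.25 mm²).

layer 64 (z = 15.36 mm)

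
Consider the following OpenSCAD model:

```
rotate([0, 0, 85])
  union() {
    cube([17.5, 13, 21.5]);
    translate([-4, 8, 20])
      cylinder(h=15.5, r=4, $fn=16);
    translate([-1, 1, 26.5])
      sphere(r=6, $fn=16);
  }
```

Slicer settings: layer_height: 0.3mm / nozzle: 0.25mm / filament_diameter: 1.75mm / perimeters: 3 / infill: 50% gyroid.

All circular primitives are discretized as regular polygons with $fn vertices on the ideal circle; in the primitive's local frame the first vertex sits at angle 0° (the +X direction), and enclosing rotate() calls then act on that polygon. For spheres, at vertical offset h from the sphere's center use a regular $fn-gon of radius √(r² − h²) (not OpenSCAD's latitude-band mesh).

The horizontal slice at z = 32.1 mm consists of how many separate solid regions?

2

At z = 32.1 mm: the cube is not intersected at this z (z outside [0, 21.5]); the r=4 cylinder at (-4, 8) contributes a regular 16-gon of circumradius 4; the r=6 sphere at (-1, 1) slices to a regular 16-gon of circumradius 2.154 (√(r²−h²) with h=5.6 from center); Combining (union): the 2 present regions are separate (no shared area or edge), so areas and boundary lengths simply add and each stays a separate island — 2 connected regions; (whole slice rotated 85° about Z — lengths, areas and connectivity unchanged). The result has 2 disconnected regions.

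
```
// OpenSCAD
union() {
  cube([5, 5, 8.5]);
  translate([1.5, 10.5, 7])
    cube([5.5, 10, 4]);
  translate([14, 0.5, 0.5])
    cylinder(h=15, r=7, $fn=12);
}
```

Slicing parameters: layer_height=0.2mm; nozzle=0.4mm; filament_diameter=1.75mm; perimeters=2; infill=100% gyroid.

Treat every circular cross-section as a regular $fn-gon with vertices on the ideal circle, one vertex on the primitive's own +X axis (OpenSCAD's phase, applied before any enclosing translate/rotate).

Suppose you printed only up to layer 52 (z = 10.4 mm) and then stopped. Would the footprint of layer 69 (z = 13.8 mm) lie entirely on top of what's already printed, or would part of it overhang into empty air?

Compare the two slices. At z = 10.4: the cube does not reach this height (z outside [0, 8.5]); the cube at (1.5, 10.5) (footprint 5.5×10) is included at this height (area 55.00 mm²); the r=7 cylinder at (14, 0.5) contributes a regular 12-gon of circumradius 7 (area = (12/2)·7.000²·sin(360°/12) = 147.00 mm²); Merging all regions: the 2 present regions are separate (no shared area or edge), so areas and boundary lengths simply add and each stays a separate island — area = 202.00 mm². At z = 13.8: the cube does not reach this height (z outside [0, 8.5]); the cube at (1.5, 10.5) is not intersected at this z (z outside [7, 11]); the r=7 cylinder at (14, 0.5) contributes a regular 12-gon of circumradius 7 (area = (12/2)·7.000²·sin(360°/12) = 147.00 mm²); Taking the union: only the r=7 cylinder at (14, 0.5) is present, so the union is just that shape — area = 147.00 mm². Checking containment: the cross-section at z = 13.8 is a subset of the cross-section at z = 10.4.

entirely on top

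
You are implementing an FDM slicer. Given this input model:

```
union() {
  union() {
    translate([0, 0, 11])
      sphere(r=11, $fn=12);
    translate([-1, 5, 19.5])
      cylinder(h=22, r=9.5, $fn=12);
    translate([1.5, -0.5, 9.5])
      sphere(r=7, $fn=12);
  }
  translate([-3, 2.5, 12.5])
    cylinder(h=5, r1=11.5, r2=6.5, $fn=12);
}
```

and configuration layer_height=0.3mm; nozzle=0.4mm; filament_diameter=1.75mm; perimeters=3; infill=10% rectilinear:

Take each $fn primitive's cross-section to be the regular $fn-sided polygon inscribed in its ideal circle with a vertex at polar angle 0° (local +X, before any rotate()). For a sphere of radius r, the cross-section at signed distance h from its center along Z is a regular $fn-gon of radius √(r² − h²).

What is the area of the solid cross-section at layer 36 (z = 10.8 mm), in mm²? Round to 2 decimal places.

At z = 10.8 mm: the r=11 sphere contributes a regular 12-gon of circumradius √(11²−0.2²) = 10.998 (area = (12/2)·10.998²·sin(360°/12) = 362.88 mm²); the cylinder at (-1, 5) does not reach this height (z outside [19.5, 41.5]); the r=7 sphere at (1.5, -0.5) contributes a regular 12-gon of circumradius √(7²−1.3²) = 6.878 (area = (12/2)·6.878²·sin(360°/12) = 141.93 mm²); Taking the union: the r=7 sphere at (1.5, -0.5) lies entirely inside the r=11 sphere, so the union is just the r=11 sphere — area = 362.88 mm²; the cone at (-3, 2.5) does not reach this height (z outside [12.5, 17.5]); Combining (union): only the result so far is present, so the union is just that shape — area = 362.88 mm². Overall, the cross-section is a single solid region. Net area = 362.88 mm².

362.88 mm²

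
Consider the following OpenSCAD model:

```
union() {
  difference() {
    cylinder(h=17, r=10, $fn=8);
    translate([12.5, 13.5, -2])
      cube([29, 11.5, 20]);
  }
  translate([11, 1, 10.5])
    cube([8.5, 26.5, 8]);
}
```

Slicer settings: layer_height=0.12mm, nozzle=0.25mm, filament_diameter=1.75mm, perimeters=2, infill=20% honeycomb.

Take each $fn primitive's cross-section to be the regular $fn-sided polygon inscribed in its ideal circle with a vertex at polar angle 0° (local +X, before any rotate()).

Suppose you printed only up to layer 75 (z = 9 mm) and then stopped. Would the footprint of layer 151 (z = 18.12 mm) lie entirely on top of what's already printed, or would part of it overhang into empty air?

part overhangs

Compare the two slices. At z = 9: the cylinder: section is a regular 8-gon, circumradius r=10 (area = (8/2)·10.000²·sin(360°/8) = 282.84 mm²); the cube at (12.5, 13.5) is present — its section is the full 29×11.5 rectangle (area 333.50 mm²); Subtracting the remaining from the first: starting from the r=10 cylinder (282.84 mm²), the 29×11.5 cube at (12.5, 13.5) misses the remaining region (no effect) — area = 282.84 mm²; the cube at (11, 1) does not reach this height (z outside [10.5, 18.5]); Taking the union: only that combined region is present, so the union is just that shape — area = 282.84 mm². At z = 18.12: the cylinder is absent (z outside [0, 17]); the cube at (12.5, 13.5) is absent (z outside [-2, 18]); Taking the first minus the rest: the first operand is absent here, so nothing remains; the 8.5×26.5 cube at (11, 1) contributes its full rectangle (area 225.25 mm²); Combining (union): only the 8.5×26.5 cube at (11, 1) is present, so the union is just that shape — area = 225.25 mm². Checking containment: at z = 18.12 the cross-section extends beyond the z = 9 cross-section by about 225.25 mm².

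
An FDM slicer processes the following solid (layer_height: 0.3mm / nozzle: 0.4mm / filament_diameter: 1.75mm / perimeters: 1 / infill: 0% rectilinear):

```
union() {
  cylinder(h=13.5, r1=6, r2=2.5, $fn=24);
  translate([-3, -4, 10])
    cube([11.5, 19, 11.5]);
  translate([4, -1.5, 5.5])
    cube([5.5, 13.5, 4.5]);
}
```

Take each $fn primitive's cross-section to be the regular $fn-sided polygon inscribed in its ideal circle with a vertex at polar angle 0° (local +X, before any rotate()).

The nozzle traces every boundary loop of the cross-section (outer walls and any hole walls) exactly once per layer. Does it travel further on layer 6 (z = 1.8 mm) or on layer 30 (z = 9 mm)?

layer 30 (z = 9 mm)

Layer 6 (z = 1.8): the cone (r1=6→r2=2.5) has section circumradius 5.533 here — a regular 24-gon (perimeter = 2·24·5.533·sin(180°/24) = 34.67 mm); the cube at (-3, -4) is not intersected at this z (z outside [10, 21.5]); the cube at (4, -1.5) does not reach this height (z outside [5.5, 10]); Merging all regions: only the cone is present, so the union is just that shape — boundary = 34.67 mm. So its perimeter = 34.67 mm. Layer 30 (z = 9): the cone (r1=6→r2=2.5) has section circumradius 3.667 here — a regular 24-gon (perimeter = 2·24·3.667·sin(180°/24) = 22.97 mm); the cube at (-3, -4) is not intersected at this z (z outside [10, 21.5]); the cube at (4, -1.5) (footprint 5.5×13.5) is included at this height (perimeter 38.00 mm); Combining (union): the 2 present regions are separate (no shared area or edge), so areas and boundary lengths simply add and each stays a separate island — boundary = 60.97 mm. So its perimeter = 60.97 mm. Layer 30 is larger (60.97 vs 34.67 mm).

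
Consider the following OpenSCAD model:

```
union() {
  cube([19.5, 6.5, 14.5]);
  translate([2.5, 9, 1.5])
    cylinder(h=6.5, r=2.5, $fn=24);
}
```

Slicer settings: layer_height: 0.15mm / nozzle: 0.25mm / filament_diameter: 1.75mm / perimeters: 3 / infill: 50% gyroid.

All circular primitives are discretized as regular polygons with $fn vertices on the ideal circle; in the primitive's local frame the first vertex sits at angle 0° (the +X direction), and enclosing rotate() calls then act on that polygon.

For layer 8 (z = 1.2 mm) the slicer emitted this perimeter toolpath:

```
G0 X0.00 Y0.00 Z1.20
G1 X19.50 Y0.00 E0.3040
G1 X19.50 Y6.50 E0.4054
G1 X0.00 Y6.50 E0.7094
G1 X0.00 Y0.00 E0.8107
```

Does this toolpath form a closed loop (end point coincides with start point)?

yes

Start point (G0): (0.00, 0.00). End point (last G1): the path returns to the start — closed.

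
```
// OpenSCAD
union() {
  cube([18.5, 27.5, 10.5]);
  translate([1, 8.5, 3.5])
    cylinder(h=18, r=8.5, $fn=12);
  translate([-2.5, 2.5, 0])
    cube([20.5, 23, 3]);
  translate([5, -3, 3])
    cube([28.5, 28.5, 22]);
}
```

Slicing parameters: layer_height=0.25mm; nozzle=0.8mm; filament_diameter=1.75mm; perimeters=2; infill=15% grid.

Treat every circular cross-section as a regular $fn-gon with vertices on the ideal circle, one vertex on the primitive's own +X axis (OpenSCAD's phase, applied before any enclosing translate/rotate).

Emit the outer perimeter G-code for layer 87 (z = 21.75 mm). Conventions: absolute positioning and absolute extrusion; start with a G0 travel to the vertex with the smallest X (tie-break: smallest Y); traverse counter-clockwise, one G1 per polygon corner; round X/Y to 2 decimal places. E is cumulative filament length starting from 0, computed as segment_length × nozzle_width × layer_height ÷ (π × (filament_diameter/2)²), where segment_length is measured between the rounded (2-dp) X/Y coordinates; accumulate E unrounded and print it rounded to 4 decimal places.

At z = 21.75 mm: the cube is absent (z outside [0, 10.5]); the cylinder at (1, 8.5) is not intersected at this z (z outside [3.5, 21.5]); the cube at (-2.5, 2.5) is not intersected at this z (z outside [0, 3]); the cube at (5, -3) (footprint 28.5×28.5) is included at this height; Combining (union): only the 28.5×28.5 cube at (5, -3) is present, so the union is just that shape — 1 connected region. The outline is a single polygon with 4 vertices. Extrusion per mm of travel: 0.8 × 0.25 / (π × 0.875²) = 0.083150. Accumulating E over each segment gives final E = 9.4791.

G0 X5.00 Y-3.00 Z21.75
G1 X33.50 Y-3.00 E2.3698
G1 X33.50 Y25.50 E4.7396
G1 X5.00 Y25.50 E7.1094
G1 X5.00 Y-3.00 E9.4791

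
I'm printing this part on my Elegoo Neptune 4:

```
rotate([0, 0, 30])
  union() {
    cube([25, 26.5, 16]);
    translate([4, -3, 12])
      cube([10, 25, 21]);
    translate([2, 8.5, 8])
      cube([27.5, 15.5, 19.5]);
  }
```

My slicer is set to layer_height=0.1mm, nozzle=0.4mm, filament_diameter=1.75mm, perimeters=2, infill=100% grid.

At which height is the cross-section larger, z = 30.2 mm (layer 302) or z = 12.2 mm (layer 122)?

layer 122 (z = 12.2 mm)

Layer 302 (z = 30.2): the cube is not intersected at this z (z outside [0, 16]); the cube at (4, -3) is present — its section is the full 10×25 rectangle (area 250.00 mm²); the cube at (2, 8.5) is absent (z outside [8, 27.5]); Combining (union): only the 10×25 cube at (4, -3) is present, so the union is just that shape — area = 250.00 mm²; (rotated 30° about Z; rotation is an isometry so areas/perimeters/island counts are preserved). So its area = 250.00 mm². Layer 122 (z = 12.2): the 25×26.5 cube contributes its full rectangle (area 662.50 mm²); the 10×25 cube at (4, -3) contributes its full rectangle (area 250.00 mm²); the cube at (2, 8.5) (footprint 27.5×15.5) is included at this height (area 426.25 mm²); Taking the union: the regions partially overlap — summed areas 1338.75 mm² minus the doubly-counted overlap 576.50 mm² gives 762.25 mm² — area = 762.25 mm²; (rotated 30° about Z; rotation is an isometry so areas/perimeters/island counts are preserved). So its area = 762.25 mm². Layer 122 is larger (762.25 vs 250.00 mm²).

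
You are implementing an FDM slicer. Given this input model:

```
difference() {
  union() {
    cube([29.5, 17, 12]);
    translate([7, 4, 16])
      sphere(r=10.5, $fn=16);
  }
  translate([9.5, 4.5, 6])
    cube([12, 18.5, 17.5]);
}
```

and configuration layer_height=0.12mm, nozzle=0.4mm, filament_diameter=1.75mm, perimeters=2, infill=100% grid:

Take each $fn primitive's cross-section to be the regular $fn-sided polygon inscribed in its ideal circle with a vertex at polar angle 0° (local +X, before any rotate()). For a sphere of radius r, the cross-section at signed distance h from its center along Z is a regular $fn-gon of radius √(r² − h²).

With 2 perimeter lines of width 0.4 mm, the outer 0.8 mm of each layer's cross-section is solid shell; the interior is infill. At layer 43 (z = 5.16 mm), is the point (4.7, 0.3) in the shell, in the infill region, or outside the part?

shell

At z = 5.16 mm: the cube is present — its section is the full 29.5×17 rectangle; the sphere at (7, 4) does not reach this height (|z−center|=10.840 > r=10.5); Merging all regions: only the 29.5×17 cube is present, so the union is just that shape — 1 connected region; the cube at (9.5, 4.5) is not intersected at this z (z outside [6, 23.5]); Taking the first minus the rest: none of the subtracted shapes is present at this height, so the result so far is unchanged — 1 connected region. Overall, the cross-section is a single solid region. The nearest boundary edge runs (0.00, 0.00)→(29.50, 0.00); distance from the point to it = 0.30 mm. The point is inside the cross-section, 0.30 mm from the nearest boundary — within the 0.8 mm shell band (2 × 0.4).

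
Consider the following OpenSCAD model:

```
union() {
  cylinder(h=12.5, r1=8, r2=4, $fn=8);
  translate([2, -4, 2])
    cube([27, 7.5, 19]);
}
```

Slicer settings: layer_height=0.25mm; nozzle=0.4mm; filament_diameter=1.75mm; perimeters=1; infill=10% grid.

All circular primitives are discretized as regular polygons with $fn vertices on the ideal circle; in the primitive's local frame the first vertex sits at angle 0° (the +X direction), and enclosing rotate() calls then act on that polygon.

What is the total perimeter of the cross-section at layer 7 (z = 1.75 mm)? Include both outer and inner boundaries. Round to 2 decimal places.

At z = 1.75 mm: the cone contributes a regular 8-gon of circumradius 7.440 (interpolated between r1=8 and r2=4 at t=0.140) (perimeter = 2·8·7.440·sin(180°/8) = 45.55 mm); the cube at (2, -4) does not reach this height (z outside [2, 21]); Merging all regions: only the cone is present, so the union is just that shape — boundary = 45.55 mm. Overall, the cross-section is a single solid region. Total boundary length (outer) = 45.55 mm.

45.55 mm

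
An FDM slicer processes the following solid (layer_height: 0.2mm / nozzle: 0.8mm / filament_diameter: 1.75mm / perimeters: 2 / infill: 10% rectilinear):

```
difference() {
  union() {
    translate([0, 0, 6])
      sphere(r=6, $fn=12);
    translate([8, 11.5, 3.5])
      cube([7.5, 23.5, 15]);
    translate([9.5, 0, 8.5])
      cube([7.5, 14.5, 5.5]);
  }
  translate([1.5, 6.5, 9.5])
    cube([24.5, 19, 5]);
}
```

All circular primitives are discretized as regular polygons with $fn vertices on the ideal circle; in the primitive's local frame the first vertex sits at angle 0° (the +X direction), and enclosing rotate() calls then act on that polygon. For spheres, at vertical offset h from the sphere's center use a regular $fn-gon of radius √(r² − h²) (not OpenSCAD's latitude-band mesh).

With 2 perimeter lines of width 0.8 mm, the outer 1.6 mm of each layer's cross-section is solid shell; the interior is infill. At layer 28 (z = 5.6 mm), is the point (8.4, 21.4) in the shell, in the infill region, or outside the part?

At z = 5.6 mm: the sphere: section is a regular 12-gon, circumradius = √(r²−h²) = √(6²−0.4²) = 5.987; the cube at (8, 11.5) is present — its section is the full 7.5×23.5 rectangle; the cube at (9.5, 0) is not intersected at this z (z outside [8.5, 14]); Combining (union): the 2 present regions are separate (no shared area or edge), so areas and boundary lengths simply add and each stays a separate island — 2 connected regions; the cube at (1.5, 6.5) is not intersected at this z (z outside [9.5, 14.5]); After the difference (first − rest): none of the subtracted shapes is present at this height, so the result so far is unchanged — 2 connected regions. Overall, the cross-section has 2 separate islands. The nearest boundary edge runs (8.00, 11.50)→(8.00, 35.00); distance from the point to it = 0.40 mm. (Shell/infill is judged within the island containing the point — the largest one.) The point is inside the cross-section, 0.40 mm from the nearest boundary — within the 1.6 mm shell band (2 × 0.8).

shell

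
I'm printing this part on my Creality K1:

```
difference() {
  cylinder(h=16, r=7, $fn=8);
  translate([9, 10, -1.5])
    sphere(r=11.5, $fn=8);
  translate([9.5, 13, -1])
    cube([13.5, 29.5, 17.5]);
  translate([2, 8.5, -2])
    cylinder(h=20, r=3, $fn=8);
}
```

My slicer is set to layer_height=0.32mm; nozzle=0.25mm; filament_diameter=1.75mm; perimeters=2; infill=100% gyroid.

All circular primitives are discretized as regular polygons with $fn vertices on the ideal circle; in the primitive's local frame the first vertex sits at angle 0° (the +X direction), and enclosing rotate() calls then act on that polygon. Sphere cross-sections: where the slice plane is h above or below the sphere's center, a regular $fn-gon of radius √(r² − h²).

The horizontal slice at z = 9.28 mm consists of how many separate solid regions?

At z = 9.28 mm: the r=7 cylinder contributes a regular 8-gon of circumradius 7; the r=11.5 sphere at (9, 10) contributes a regular 8-gon of circumradius √(11.5²−10.78²) = 4.005; the 13.5×29.5 cube at (9.5, 13) contributes its full rectangle; the cylinder at (2, 8.5): section is a regular 8-gon, circumradius r=3; After the difference (first − rest): starting from the r=7 cylinder, the r=11.5 sphere at (9, 10) misses the remaining region (no effect); the 13.5×29.5 cube at (9.5, 13) misses the remaining region (no effect); the r=3 cylinder at (2, 8.5) partially overlaps it — only the 1.75 mm² overlap (of its 25.46 mm²) is removed, clipping the outline — 1 connected region. The result has 1 disconnected region.

1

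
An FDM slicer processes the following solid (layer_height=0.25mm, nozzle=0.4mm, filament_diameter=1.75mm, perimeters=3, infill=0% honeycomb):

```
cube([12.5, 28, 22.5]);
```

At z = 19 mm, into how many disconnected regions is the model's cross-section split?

1

At z = 19 mm: the cube is present — its section is the full 12.5×28 rectangle. The result has 1 disconnected region.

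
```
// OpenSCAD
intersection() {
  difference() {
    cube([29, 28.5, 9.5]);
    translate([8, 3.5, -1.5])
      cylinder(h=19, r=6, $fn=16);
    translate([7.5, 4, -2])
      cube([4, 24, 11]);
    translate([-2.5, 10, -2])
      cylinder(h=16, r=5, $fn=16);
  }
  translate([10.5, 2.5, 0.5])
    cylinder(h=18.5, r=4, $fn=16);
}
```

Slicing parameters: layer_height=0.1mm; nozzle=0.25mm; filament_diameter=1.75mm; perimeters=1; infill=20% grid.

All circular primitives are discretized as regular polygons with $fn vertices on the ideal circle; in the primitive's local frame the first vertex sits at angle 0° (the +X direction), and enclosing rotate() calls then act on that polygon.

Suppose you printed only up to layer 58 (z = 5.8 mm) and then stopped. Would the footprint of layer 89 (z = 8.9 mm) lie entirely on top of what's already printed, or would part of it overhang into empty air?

Compare the two slices. At z = 5.8: the 29×28.5 cube contributes its full rectangle (area 826.50 mm²); the r=6 cylinder at (8, 3.5) contributes a regular 16-gon of circumradius 6 (area = (16/2)·6.000²·sin(360°/16) = 110.21 mm²); the 4×24 cube at (7.5, 4) contributes its full rectangle (area 96.00 mm²); the cylinder at (-2.5, 10): section is a regular 16-gon, circumradius r=5 (area = (16/2)·5.000²·sin(360°/16) = 76.54 mm²); Taking the first minus the rest: starting from the 29×28.5 cube (826.50 mm²), the r=6 cylinder at (8, 3.5) partially overlaps it — only the 93.99 mm² overlap (of its 110.21 mm²) is removed, clipping the outline; the 4×24 cube at (7.5, 4) partially overlaps it — only the 75.58 mm² overlap (of its 96.00 mm²) is removed, clipping the outline; the r=5 cylinder at (-2.5, 10) partially overlaps it — only the 14.67 mm² overlap (of its 76.54 mm²) is removed, clipping the outline — area = 642.25 mm²; the r=4 cylinder at (10.5, 2.5) gives a regular 16-gon of circumradius 4 (constant along its height) (area = (16/2)·4.000²·sin(360°/16) = 48.98 mm²); Taking the intersection: the r=4 cylinder at (10.5, 2.5) partially overlaps the result so far; clipping to the common part keeps 2.62 mm² — area = 2.62 mm². At z = 8.9: the 29×28.5 cube contributes its full rectangle (area 826.50 mm²); the cylinder at (8, 3.5): section is a regular 16-gon, circumradius r=6 (area = (16/2)·6.000²·sin(360°/16) = 110.21 mm²); the cube at (7.5, 4) is present — its section is the full 4×24 rectangle (area 96.00 mm²); the r=5 cylinder at (-2.5, 10) gives a regular 16-gon of circumradius 5 (constant along its height) (area = (16/2)·5.000²·sin(360°/16) = 76.54 mm²); Subtracting the remaining from the first: starting from the 29×28.5 cube (826.50 mm²), the r=6 cylinder at (8, 3.5) partially overlaps it — only the 93.99 mm² overlap (of its 110.21 mm²) is removed, clipping the outline; the 4×24 cube at (7.5, 4) partially overlaps it — only the 75.58 mm² overlap (of its 96.00 mm²) is removed, clipping the outline; the r=5 cylinder at (-2.5, 10) partially overlaps it — only the 14.67 mm² overlap (of its 76.54 mm²) is removed, clipping the outline — area = 642.25 mm²; the cylinder at (10.5, 2.5): section is a regular 16-gon, circumradius r=4 (area = (16/2)·4.000²·sin(360°/16) = 48.98 mm²); After intersecting: the r=4 cylinder at (10.5, 2.5) partially overlaps that combined region; clipping to the common part keeps 2.62 mm² — area = 2.62 mm². Checking containment: the cross-section at z = 8.9 is a subset of the cross-section at z = 5.8.

entirely on top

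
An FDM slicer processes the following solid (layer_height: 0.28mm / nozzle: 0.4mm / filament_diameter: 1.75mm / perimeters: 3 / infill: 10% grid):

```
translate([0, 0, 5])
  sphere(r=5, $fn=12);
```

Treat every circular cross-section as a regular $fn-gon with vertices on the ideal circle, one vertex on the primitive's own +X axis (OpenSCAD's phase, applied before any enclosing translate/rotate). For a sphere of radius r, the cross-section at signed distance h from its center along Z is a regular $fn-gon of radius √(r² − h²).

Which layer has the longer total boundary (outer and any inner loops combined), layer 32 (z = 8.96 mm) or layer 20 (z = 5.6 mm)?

Layer 32 (z = 8.96): the sphere: section is a regular 12-gon, circumradius = √(r²−h²) = √(5²−3.96²) = 3.053 (perimeter = 2·12·3.053·sin(180°/12) = 18.96 mm). So its perimeter = 18.96 mm. Layer 20 (z = 5.6): the r=5 sphere contributes a regular 12-gon of circumradius √(5²−0.6²) = 4.964 (perimeter = 2·12·4.964·sin(180°/12) = 30.83 mm). So its perimeter = 30.83 mm. Layer 20 is larger (30.83 vs 18.96 mm).

layer 20 (z = 5.6 mm)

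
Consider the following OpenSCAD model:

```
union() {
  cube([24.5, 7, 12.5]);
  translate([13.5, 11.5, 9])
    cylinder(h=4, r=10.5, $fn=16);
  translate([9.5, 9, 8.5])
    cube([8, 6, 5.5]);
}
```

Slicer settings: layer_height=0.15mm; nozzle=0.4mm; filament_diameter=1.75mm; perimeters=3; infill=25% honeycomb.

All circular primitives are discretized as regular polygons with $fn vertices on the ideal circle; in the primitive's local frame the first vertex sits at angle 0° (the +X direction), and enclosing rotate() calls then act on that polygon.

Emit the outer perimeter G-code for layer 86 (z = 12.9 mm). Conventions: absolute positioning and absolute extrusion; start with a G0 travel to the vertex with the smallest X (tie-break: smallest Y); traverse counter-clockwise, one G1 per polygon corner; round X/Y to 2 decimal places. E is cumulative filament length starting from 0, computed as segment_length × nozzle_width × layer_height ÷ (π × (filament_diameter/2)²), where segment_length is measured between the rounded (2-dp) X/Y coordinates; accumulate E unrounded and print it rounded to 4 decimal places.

At z = 12.9 mm: the cube does not reach this height (z outside [0, 12.5]); the cylinder at (13.5, 11.5): section is a regular 16-gon, circumradius r=10.5; the cube at (9.5, 9) (footprint 8×6) is included at this height; Merging all regions: the 8×6 cube at (9.5, 9) lies entirely inside the r=10.5 cylinder at (13.5, 11.5), so the union is just the r=10.5 cylinder at (13.5, 11.5) — 1 connected region. The outline is a single polygon with 16 vertices. Extrusion per mm of travel: 0.4 × 0.15 / (π × 0.875²) = 0.024945. Accumulating E over each segment gives final E = 1.6349.

G0 X3.00 Y11.50 Z12.90
G1 X3.80 Y7.48 E0.1022
G1 X6.08 Y4.08 E0.2044
G1 X9.48 Y1.80 E0.3065
G1 X13.50 Y1.00 E0.4087
G1 X17.52 Y1.80 E0.5110
G1 X20.92 Y4.08 E0.6131
G1 X23.20 Y7.48 E0.7152
G1 X24.00 Y11.50 E0.8175
G1 X23.20 Y15.52 E0.9197
G1 X20.92 Y18.92 E1.0218
G1 X17.52 Y21.20 E1.1239
G1 X13.50 Y22.00 E1.2262
G1 X9.48 Y21.20 E1.3284
G1 X6.08 Y18.92 E1.4305
G1 X3.80 Y15.52 E1.5327
G1 X3.00 Y11.50 E1.6349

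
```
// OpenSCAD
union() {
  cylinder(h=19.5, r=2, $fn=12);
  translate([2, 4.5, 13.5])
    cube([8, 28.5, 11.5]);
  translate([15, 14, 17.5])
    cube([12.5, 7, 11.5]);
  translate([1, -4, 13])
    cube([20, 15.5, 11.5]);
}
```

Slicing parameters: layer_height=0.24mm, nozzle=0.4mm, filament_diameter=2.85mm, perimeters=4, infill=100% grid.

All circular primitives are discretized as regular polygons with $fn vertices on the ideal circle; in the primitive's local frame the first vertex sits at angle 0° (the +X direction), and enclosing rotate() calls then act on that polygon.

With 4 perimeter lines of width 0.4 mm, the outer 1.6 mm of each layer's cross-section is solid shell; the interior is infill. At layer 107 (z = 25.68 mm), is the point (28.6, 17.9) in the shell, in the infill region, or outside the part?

At z = 25.68 mm: the cylinder does not reach this height (z outside [0, 19.5]); the cube at (2, 4.5) is not intersected at this z (z outside [13.5, 25]); the cube at (15, 14) is present — its section is the full 12.5×7 rectangle; the cube at (1, -4) does not reach this height (z outside [13, 24.5]); Taking the union: only the 12.5×7 cube at (15, 14) is present, so the union is just that shape — 1 connected region. Overall, the cross-section is a single solid region. The nearest boundary edge runs (27.50, 14.00)→(27.50, 21.00); distance from the point to it = 1.10 mm. The point is not inside any of the regions above, so it lies outside the cross-section (1.10 mm from the nearest boundary).

outside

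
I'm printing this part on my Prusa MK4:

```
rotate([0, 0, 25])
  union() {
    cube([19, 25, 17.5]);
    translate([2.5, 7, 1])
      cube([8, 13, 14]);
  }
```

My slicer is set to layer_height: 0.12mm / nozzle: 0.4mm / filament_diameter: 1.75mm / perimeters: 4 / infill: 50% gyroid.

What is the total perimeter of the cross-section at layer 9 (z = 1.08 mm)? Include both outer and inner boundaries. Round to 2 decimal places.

At z = 1.08 mm: the 19×25 cube contributes its full rectangle (perimeter 88.00 mm); the cube at (2.5, 7) (footprint 8×13) is included at this height (perimeter 42.00 mm); Combining (union): the 8×13 cube at (2.5, 7) lies entirely inside the 19×25 cube, so the union is just the 19×25 cube — boundary = 88.00 mm; (rotated 25° about Z; rotation is an isometry so areas/perimeters/island counts are preserved). Overall, the cross-section is a single solid region. Total boundary length (outer) = 88.00 mm.

88.00 mm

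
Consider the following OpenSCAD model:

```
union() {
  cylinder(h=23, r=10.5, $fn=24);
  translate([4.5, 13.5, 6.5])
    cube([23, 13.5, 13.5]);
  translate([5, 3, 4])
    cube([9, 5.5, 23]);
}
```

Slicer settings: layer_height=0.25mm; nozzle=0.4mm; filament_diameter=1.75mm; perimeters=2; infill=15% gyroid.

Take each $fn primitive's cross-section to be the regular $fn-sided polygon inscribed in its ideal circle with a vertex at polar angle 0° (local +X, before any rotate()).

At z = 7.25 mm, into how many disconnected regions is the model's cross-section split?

At z = 7.25 mm: the cylinder: section is a regular 24-gon, circumradius r=10.5; the cube at (4.5, 13.5) is present — its section is the full 23×13.5 rectangle; the cube at (5, 3) is present — its section is the full 9×5.5 rectangle; Merging all regions: the regions partially overlap (shared area 19.20 mm²), so overlapping operands fuse into one piece — 2 connected regions. The result has 2 disconnected regions.

2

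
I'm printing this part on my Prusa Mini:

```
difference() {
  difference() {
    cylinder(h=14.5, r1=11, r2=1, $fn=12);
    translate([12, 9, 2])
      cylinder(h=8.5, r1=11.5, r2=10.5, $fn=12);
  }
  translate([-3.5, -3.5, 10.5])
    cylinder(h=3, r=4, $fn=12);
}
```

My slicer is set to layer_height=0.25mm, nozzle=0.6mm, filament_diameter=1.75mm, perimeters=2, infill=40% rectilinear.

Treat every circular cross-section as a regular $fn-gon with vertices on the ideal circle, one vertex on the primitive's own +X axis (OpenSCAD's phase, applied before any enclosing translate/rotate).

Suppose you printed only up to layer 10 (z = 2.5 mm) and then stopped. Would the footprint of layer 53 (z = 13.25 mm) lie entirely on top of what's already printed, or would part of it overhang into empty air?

entirely on top

Compare the two slices. At z = 2.5: the cone (r1=11→r2=1) has section circumradius 9.276 here — a regular 12-gon (area = (12/2)·9.276²·sin(360°/12) = 258.12 mm²); the cone at (12, 9): at t=0.059 of its height the radius interpolates to r₁+(r₂−r₁)t = 11.441, giving a regular 12-gon of that circumradius (area = (12/2)·11.441²·sin(360°/12) = 392.70 mm²); After the difference (first − rest): starting from the cone (258.12 mm²), the cone at (12, 9) partially overlaps it — only the 48.57 mm² overlap (of its 392.70 mm²) is removed, clipping the outline — area = 209.55 mm²; the cylinder at (-3.5, -3.5) does not reach this height (z outside [10.5, 13.5]); Taking the first minus the rest: none of the subtracted shapes is present at this height, so that combined region is unchanged — area = 209.55 mm². At z = 13.25: the cone: at t=0.914 of its height the radius interpolates to r₁+(r₂−r₁)t = 1.862, giving a regular 12-gon of that circumradius (area = (12/2)·1.862²·sin(360°/12) = 10.40 mm²); the cone at (12, 9) does not reach this height (z outside [2, 10.5]); Subtracting the remaining from the first: none of the subtracted shapes is present at this height, so the cone is unchanged — area = 10.40 mm²; the cylinder at (-3.5, -3.5): section is a regular 12-gon, circumradius r=4 (area = (12/2)·4.000²·sin(360°/12) = 48.00 mm²); Taking the first minus the rest: starting from that combined region (10.40 mm²), the r=4 cylinder at (-3.5, -3.5) partially overlaps it — only the 1.43 mm² overlap (of its 48.00 mm²) is removed, clipping the outline — area = 8.97 mm². Checking containment: the cross-section at z = 13.25 is a subset of the cross-section at z = 2.5.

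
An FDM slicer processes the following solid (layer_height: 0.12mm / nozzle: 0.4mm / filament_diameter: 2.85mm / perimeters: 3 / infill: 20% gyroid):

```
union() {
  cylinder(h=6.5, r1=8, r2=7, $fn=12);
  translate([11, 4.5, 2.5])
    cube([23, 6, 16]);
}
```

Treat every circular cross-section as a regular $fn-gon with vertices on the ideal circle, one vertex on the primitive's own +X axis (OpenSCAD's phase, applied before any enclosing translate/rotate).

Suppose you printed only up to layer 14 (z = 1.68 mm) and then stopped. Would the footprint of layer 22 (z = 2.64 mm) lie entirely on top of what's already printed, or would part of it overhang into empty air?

Compare the two slices. At z = 1.68: the cone: at t=0.258 of its height the radius interpolates to r₁+(r₂−r₁)t = 7.742, giving a regular 12-gon of that circumradius (area = (12/2)·7.742²·sin(360°/12) = 179.79 mm²); the cube at (11, 4.5) does not reach this height (z outside [2.5, 18.5]); Combining (union): only the cone is present, so the union is just that shape — area = 179.79 mm². At z = 2.64: the cone contributes a regular 12-gon of circumradius 7.594 (interpolated between r1=8 and r2=7 at t=0.406) (area = (12/2)·7.594²·sin(360°/12) = 173.00 mm²); the cube at (11, 4.5) (footprint 23×6) is included at this height (area 138.00 mm²); Merging all regions: the 2 present regions are separate (no shared area or edge), so areas and boundary lengths simply add and each stays a separate island — area = 311.00 mm². Checking containment: at z = 2.64 the cross-section extends beyond the z = 1.68 cross-section by about 138.00 mm².

part overhangs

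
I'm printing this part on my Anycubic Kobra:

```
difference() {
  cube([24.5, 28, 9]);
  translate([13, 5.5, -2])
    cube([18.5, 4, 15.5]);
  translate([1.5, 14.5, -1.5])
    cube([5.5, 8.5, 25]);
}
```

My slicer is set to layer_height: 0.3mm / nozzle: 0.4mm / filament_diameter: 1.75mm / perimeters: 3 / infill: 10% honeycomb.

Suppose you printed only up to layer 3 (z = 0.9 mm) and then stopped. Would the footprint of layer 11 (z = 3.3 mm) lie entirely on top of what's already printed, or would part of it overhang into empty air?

Compare the two slices. At z = 0.9: the cube (footprint 24.5×28) is included at this height (area 686.00 mm²); the cube at (13, 5.5) (footprint 18.5×4) is included at this height (area 74.00 mm²); the cube at (1.5, 14.5) (footprint 5.5×8.5) is included at this height (area 46.75 mm²); Taking the first minus the rest: starting from the 24.5×28 cube (686.00 mm²), the 18.5×4 cube at (13, 5.5) partially overlaps it — only the 46.00 mm² overlap (of its 74.00 mm²) is removed, clipping the outline; the 5.5×8.5 cube at (1.5, 14.5) lies wholly inside it (removes its full 46.75 mm² and its 28.00 mm outline becomes a hole wall) — area = 593.25 mm². At z = 3.3: the 24.5×28 cube contributes its full rectangle (area 686.00 mm²); the cube at (13, 5.5) (footprint 18.5×4) is included at this height (area 74.00 mm²); the cube at (1.5, 14.5) is present — its section is the full 5.5×8.5 rectangle (area 46.75 mm²); After the difference (first − rest): starting from the 24.5×28 cube (686.00 mm²), the 18.5×4 cube at (13, 5.5) partially overlaps it — only the 46.00 mm² overlap (of its 74.00 mm²) is removed, clipping the outline; the 5.5×8.5 cube at (1.5, 14.5) lies wholly inside it (removes its full 46.75 mm² and its 28.00 mm outline becomes a hole wall) — area = 593.25 mm². Checking containment: the cross-section at z = 3.3 is a subset of the cross-section at z = 0.9.

entirely on top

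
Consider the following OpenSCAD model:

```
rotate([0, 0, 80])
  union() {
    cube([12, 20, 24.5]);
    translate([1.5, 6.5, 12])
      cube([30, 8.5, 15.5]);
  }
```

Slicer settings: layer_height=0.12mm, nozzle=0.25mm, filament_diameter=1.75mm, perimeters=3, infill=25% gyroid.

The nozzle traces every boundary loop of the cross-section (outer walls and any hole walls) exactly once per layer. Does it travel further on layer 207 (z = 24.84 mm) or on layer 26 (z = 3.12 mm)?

layer 207 (z = 24.84 mm)

Layer 207 (z = 24.84): the cube is not intersected at this z (z outside [0, 24.5]); the 30×8.5 cube at (1.5, 6.5) contributes its full rectangle (perimeter 77.00 mm); Taking the union: only the 30×8.5 cube at (1.5, 6.5) is present, so the union is just that shape — boundary = 77.00 mm; (whole slice rotated 80° about Z — lengths, areas and connectivity unchanged). So its perimeter = 77.00 mm. Layer 26 (z = 3.12): the 12×20 cube contributes its full rectangle (perimeter 64.00 mm); the cube at (1.5, 6.5) is not intersected at this z (z outside [12, 27.5]); Merging all regions: only the 12×20 cube is present, so the union is just that shape — boundary = 64.00 mm; (whole slice rotated 80° about Z — lengths, areas and connectivity unchanged). So its perimeter = 64.00 mm. Layer 207 is larger (77.00 vs 64.00 mm).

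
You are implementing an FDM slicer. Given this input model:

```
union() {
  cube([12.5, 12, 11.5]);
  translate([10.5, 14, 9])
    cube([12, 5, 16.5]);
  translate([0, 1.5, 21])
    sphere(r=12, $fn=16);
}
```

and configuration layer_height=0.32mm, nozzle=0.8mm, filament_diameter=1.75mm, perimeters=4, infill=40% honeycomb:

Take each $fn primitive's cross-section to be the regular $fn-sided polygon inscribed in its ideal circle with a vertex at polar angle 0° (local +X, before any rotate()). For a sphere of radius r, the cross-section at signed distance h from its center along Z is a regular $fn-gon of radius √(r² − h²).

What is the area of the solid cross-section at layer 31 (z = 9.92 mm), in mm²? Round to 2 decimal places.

252.07 mm²

At z = 9.92 mm: the cube (footprint 12.5×12) is included at this height (area 150.00 mm²); the cube at (10.5, 14) is present — its section is the full 12×5 rectangle (area 60.00 mm²); the r=12 sphere at (0, 1.5) slices to a regular 16-gon of circumradius 4.608 (√(r²−h²) with h=11.08 from center) (area = (16/2)·4.608²·sin(360°/16) = 65.01 mm²); Taking the union: the regions partially overlap — summed areas 275.01 mm² minus the doubly-counted overlap 22.94 mm² gives 252.07 mm² — area = 252.07 mm². Overall, the cross-section has 2 separate islands. Net area = 252.07 mm².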